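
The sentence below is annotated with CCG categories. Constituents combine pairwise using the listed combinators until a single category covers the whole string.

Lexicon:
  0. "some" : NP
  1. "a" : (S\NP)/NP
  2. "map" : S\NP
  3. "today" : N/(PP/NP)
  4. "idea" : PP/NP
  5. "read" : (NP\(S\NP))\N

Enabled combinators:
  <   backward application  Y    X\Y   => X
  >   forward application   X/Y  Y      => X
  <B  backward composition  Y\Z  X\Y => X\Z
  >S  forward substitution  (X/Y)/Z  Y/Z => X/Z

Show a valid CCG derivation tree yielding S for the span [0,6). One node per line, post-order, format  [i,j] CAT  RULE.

[0,6] S   <
  [0,1] "some" : NP
  [1,6] S\NP   >
    [1,2] "a" : (S\NP)/NP
    [2,6] NP   <
      [2,3] "map" : S\NP
      [3,6] NP\(S\NP)   <
        [3,5] N   >
          [3,4] "today" : N/(PP/NP)
          [4,5] "idea" : PP/NP
        [5,6] "read" : (NP\(S\NP))\N

[0,1] NP  lex  "some"
[1,2] (S\NP)/NP  lex  "a"
[2,3] S\NP  lex  "map"
[3,4] N/(PP/NP)  lex  "today"
[4,5] PP/NP  lex  "idea"
[3,5] N  >  k=4
[5,6] (NP\(S\NP))\N  lex  "read"
[3,6] NP\(S\NP)  <  k=5
[2,6] NP  <  k=3
[1,6] S\NP  >  k=2
[0,6] S  <  k=1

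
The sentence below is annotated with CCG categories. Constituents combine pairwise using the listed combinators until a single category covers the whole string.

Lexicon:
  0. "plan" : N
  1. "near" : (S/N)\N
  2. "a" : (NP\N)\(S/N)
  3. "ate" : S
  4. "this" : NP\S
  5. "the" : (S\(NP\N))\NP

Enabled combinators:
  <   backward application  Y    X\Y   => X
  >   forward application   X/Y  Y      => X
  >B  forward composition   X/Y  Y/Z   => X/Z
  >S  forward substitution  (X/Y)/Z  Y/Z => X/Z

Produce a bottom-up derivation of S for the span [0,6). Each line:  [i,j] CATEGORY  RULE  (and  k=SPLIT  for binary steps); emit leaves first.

[0,1] N  lex  "plan"
[1,2] (S/N)\N  lex  "near"
[0,2] S/N  <  k=1
[2,3] (NP\N)\(S/N)  lex  "a"
[0,3] NP\N  <  k=2
[3,4] S  lex  "ate"
[4,5] NP\S  lex  "this"
[3,5] NP  <  k=4
[5,6] (S\(NP\N))\NP  lex  "the"
[3,6] S\(NP\N)  <  k=5
[0,6] S  <  k=3

[0,6] S   <
  [0,3] NP\N   <
    [0,2] S/N   <
      [0,1] "plan" : N
      [1,2] "near" : (S/N)\N
    [2,3] "a" : (NP\N)\(S/N)
  [3,6] S\(NP\N)   <
    [3,5] NP   <
      [3,4] "ate" : S
      [4,5] "this" : NP\S
    [5,6] "the" : (S\(NP\N))\NP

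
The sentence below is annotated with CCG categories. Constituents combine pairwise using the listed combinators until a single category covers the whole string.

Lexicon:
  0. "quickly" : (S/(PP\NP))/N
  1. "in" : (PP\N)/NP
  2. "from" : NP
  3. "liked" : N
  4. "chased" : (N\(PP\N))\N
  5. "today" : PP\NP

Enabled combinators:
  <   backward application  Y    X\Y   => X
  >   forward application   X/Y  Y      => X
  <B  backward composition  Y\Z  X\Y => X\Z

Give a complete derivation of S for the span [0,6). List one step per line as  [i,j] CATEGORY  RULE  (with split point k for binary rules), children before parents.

[0,1] (S/(PP\NP))/N  lex  "quickly"
[1,2] (PP\N)/NP  lex  "in"
[2,3] NP  lex  "from"
[1,3] PP\N  >  k=2
[3,4] N  lex  "liked"
[4,5] (N\(PP\N))\N  lex  "chased"
[3,5] N\(PP\N)  <  k=4
[1,5] N  <  k=3
[0,5] S/(PP\NP)  >  k=1
[5,6] PP\NP  lex  "today"
[0,6] S  >  k=5

[0,6] S   >
  [0,5] S/(PP\NP)   >
    [0,1] "quickly" : (S/(PP\NP))/N
    [1,5] N   <
      [1,3] PP\N   >
        [1,2] "in" : (PP\N)/NP
        [2,3] "from" : NP
      [3,5] N\(PP\N)   <
        [3,4] "liked" : N
        [4,5] "chased" : (N\(PP\N))\N
  [5,6] "today" : PP\NP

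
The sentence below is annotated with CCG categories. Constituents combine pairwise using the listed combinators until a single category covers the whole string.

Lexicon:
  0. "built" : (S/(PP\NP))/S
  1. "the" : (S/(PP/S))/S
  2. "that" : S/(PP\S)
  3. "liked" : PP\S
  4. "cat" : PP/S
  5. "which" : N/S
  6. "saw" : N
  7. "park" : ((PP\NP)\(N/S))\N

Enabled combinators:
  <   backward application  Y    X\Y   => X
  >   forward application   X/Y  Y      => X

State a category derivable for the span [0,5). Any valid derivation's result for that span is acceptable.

S/(PP\NP)

[0,8] S   >
  [0,5] S/(PP\NP)   >
    [0,1] "built" : (S/(PP\NP))/S
    [1,5] S   >
      [1,4] S/(PP/S)   >
        [1,2] "the" : (S/(PP/S))/S
        [2,4] S   >
          [2,3] "that" : S/(PP\S)
          [3,4] "liked" : PP\S
      [4,5] "cat" : PP/S
  [5,8] PP\NP   <
    [5,6] "which" : N/S
    [6,8] (PP\NP)\(N/S)   <
      [6,7] "saw" : N
      [7,8] "park" : ((PP\NP)\(N/S))\N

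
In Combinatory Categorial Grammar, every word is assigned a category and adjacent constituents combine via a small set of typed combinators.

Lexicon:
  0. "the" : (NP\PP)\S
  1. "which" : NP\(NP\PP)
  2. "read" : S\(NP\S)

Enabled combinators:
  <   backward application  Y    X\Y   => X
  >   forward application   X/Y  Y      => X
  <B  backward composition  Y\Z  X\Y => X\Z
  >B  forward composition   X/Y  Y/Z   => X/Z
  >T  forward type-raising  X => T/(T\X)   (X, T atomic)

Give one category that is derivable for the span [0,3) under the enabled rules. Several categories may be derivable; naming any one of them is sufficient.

[0,3] S   <
  [0,2] NP\S   <B
    [0,1] "the" : (NP\PP)\S
    [1,2] "which" : NP\(NP\PP)
  [2,3] "read" : S\(NP\S)

S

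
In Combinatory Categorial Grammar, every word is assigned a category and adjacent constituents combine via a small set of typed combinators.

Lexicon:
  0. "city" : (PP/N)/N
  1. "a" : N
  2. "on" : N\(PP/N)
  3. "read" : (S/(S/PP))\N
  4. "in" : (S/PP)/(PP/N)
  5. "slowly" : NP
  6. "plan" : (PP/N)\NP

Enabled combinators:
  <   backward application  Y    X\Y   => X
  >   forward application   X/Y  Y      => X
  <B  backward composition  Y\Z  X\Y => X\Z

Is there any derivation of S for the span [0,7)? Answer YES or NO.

[0,7] S   >
  [0,4] S/(S/PP)   <
    [0,3] N   <
      [0,2] PP/N   >
        [0,1] "city" : (PP/N)/N
        [1,2] "a" : N
      [2,3] "on" : N\(PP/N)
    [3,4] "read" : (S/(S/PP))\N
  [4,7] S/PP   >
    [4,5] "in" : (S/PP)/(PP/N)
    [5,7] PP/N   <
      [5,6] "slowly" : NP
      [6,7] "plan" : (PP/N)\NP

YES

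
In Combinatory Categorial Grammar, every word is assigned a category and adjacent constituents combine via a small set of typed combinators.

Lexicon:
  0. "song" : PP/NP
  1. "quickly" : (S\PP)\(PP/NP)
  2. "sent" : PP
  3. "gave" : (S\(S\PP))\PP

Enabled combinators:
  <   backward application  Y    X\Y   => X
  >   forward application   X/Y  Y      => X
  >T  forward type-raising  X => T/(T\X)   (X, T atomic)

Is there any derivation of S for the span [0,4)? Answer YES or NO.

[0,4] S   <
  [0,2] S\PP   <
    [0,1] "song" : PP/NP
    [1,2] "quickly" : (S\PP)\(PP/NP)
  [2,4] S\(S\PP)   <
    [2,3] "sent" : PP
    [3,4] "gave" : (S\(S\PP))\PP

YES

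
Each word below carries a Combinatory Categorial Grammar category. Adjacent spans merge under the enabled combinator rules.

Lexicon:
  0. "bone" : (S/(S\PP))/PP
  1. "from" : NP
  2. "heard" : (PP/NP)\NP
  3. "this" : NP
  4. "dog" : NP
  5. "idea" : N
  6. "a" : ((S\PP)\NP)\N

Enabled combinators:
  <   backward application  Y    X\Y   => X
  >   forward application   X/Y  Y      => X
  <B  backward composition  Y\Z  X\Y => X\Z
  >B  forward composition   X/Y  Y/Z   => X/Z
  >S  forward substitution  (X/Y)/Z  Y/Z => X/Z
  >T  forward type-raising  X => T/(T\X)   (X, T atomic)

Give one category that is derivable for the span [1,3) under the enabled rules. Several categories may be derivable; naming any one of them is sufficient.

[0,7] S   >
  [0,4] S/(S\PP)   >
    [0,1] "bone" : (S/(S\PP))/PP
    [1,4] PP   >
      [1,3] PP/NP   <
        [1,2] "from" : NP
        [2,3] "heard" : (PP/NP)\NP
      [3,4] "this" : NP
  [4,7] S\PP   <
    [4,5] "dog" : NP
    [5,7] (S\PP)\NP   <
      [5,6] "idea" : N
      [6,7] "a" : ((S\PP)\NP)\N

PP/NP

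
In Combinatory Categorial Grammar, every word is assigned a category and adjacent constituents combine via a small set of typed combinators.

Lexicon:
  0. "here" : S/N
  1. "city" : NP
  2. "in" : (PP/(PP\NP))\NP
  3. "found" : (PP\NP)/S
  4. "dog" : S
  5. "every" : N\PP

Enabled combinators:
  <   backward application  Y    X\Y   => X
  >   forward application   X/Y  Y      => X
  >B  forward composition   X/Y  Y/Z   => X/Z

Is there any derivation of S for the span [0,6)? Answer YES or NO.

YES

[0,6] S   >
  [0,1] "here" : S/N
  [1,6] N   <
    [1,5] PP   >
      [1,3] PP/(PP\NP)   <
        [1,2] "city" : NP
        [2,3] "in" : (PP/(PP\NP))\NP
      [3,5] PP\NP   >
        [3,4] "found" : (PP\NP)/S
        [4,5] "dog" : S
    [5,6] "every" : N\PP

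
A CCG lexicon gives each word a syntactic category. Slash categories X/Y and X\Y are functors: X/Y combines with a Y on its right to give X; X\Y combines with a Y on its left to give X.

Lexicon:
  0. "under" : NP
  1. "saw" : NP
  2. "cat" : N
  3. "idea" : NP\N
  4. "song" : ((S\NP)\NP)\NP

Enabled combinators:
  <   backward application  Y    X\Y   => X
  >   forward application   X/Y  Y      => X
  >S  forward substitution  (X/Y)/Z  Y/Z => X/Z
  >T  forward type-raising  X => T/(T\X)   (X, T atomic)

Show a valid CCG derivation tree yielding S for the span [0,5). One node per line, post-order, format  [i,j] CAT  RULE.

[0,1] NP  lex  "under"
[1,2] NP  lex  "saw"
[2,3] N  lex  "cat"
[3,4] NP\N  lex  "idea"
[2,4] NP  <  k=3
[4,5] ((S\NP)\NP)\NP  lex  "song"
[2,5] (S\NP)\NP  <  k=4
[1,5] S\NP  <  k=2
[0,5] S  <  k=1

[0,5] S   <
  [0,1] "under" : NP
  [1,5] S\NP   <
    [1,2] "saw" : NP
    [2,5] (S\NP)\NP   <
      [2,4] NP   <
        [2,3] "cat" : N
        [3,4] "idea" : NP\N
      [4,5] "song" : ((S\NP)\NP)\NP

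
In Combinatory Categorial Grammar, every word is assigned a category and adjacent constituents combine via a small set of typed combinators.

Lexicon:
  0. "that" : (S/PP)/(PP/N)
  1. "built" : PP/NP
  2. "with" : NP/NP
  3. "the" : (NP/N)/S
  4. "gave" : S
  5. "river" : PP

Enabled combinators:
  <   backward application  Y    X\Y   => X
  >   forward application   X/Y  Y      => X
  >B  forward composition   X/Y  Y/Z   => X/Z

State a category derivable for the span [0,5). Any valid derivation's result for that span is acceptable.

[0,6] S   >
  [0,5] S/PP   >
    [0,1] "that" : (S/PP)/(PP/N)
    [1,5] PP/N   >B
      [1,3] PP/NP   >B
        [1,2] "built" : PP/NP
        [2,3] "with" : NP/NP
      [3,5] NP/N   >
        [3,4] "the" : (NP/N)/S
        [4,5] "gave" : S
  [5,6] "river" : PP

S/PP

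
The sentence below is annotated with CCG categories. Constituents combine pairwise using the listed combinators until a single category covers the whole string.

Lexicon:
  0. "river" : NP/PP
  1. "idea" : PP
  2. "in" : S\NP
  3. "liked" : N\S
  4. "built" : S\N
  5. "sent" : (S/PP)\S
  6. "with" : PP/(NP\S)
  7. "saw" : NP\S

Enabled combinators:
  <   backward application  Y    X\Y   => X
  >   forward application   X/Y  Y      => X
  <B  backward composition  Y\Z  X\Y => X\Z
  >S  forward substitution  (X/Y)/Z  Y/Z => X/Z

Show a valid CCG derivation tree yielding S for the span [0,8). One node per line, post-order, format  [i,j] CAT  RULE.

[0,1] NP/PP  lex  "river"
[1,2] PP  lex  "idea"
[0,2] NP  >  k=1
[2,3] S\NP  lex  "in"
[3,4] N\S  lex  "liked"
[2,4] N\NP  <B  k=3
[0,4] N  <  k=2
[4,5] S\N  lex  "built"
[0,5] S  <  k=4
[5,6] (S/PP)\S  lex  "sent"
[0,6] S/PP  <  k=5
[6,7] PP/(NP\S)  lex  "with"
[7,8] NP\S  lex  "saw"
[6,8] PP  >  k=7
[0,8] S  >  k=6

[0,8] S   >
  [0,6] S/PP   <
    [0,5] S   <
      [0,4] N   <
        [0,2] NP   >
          [0,1] "river" : NP/PP
          [1,2] "idea" : PP
        [2,4] N\NP   <B
          [2,3] "in" : S\NP
          [3,4] "liked" : N\S
      [4,5] "built" : S\N
    [5,6] "sent" : (S/PP)\S
  [6,8] PP   >
    [6,7] "with" : PP/(NP\S)
    [7,8] "saw" : NP\S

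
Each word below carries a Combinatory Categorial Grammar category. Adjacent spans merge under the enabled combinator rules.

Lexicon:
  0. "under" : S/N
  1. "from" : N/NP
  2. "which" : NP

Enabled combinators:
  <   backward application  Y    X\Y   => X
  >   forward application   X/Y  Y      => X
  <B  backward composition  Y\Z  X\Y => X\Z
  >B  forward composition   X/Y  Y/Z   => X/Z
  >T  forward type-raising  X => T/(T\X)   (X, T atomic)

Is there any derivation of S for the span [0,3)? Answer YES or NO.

[0,3] S   >
  [0,1] "under" : S/N
  [1,3] N   >
    [1,2] "from" : N/NP
    [2,3] "which" : NP

YES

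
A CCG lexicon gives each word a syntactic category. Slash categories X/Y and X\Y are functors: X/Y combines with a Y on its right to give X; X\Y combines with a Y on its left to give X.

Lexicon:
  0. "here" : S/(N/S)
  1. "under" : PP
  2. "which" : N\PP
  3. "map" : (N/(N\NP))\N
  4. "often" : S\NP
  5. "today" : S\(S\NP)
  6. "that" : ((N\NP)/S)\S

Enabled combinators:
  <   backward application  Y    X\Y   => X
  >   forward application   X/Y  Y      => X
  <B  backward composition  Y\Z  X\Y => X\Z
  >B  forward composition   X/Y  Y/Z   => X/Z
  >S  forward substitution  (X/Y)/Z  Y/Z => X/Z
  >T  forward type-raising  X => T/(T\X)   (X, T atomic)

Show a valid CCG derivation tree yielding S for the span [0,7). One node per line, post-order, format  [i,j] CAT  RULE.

[0,7] S   >
  [0,1] "here" : S/(N/S)
  [1,7] N/S   >B
    [1,4] N/(N\NP)   <
      [1,3] N   >
        [1,2] N/(N\PP)   >T
          [1,2] "under" : PP
        [2,3] "which" : N\PP
      [3,4] "map" : (N/(N\NP))\N
    [4,7] (N\NP)/S   <
      [4,6] S   <
        [4,5] "often" : S\NP
        [5,6] "today" : S\(S\NP)
      [6,7] "that" : ((N\NP)/S)\S

[0,1] S/(N/S)  lex  "here"
[1,2] PP  lex  "under"
[1,2] N/(N\PP)  >T
[2,3] N\PP  lex  "which"
[1,3] N  >  k=2
[3,4] (N/(N\NP))\N  lex  "map"
[1,4] N/(N\NP)  <  k=3
[4,5] S\NP  lex  "often"
[5,6] S\(S\NP)  lex  "today"
[4,6] S  <  k=5
[6,7] ((N\NP)/S)\S  lex  "that"
[4,7] (N\NP)/S  <  k=6
[1,7] N/S  >B  k=4
[0,7] S  >  k=1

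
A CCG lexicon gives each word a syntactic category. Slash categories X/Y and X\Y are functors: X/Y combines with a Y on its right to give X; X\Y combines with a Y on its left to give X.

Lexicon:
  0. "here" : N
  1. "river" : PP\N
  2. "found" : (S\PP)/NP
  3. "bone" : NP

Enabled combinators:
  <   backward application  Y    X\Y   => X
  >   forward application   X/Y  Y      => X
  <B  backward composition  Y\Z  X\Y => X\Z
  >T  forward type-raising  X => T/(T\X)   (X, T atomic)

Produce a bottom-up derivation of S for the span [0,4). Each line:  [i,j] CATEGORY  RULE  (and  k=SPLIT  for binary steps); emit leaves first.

[0,4] S   <
  [0,2] PP   >
    [0,1] PP/(PP\N)   >T
      [0,1] "here" : N
    [1,2] "river" : PP\N
  [2,4] S\PP   >
    [2,3] "found" : (S\PP)/NP
    [3,4] "bone" : NP

[0,1] N  lex  "here"
[0,1] PP/(PP\N)  >T
[1,2] PP\N  lex  "river"
[0,2] PP  >  k=1
[2,3] (S\PP)/NP  lex  "found"
[3,4] NP  lex  "bone"
[2,4] S\PP  >  k=3
[0,4] S  <  k=2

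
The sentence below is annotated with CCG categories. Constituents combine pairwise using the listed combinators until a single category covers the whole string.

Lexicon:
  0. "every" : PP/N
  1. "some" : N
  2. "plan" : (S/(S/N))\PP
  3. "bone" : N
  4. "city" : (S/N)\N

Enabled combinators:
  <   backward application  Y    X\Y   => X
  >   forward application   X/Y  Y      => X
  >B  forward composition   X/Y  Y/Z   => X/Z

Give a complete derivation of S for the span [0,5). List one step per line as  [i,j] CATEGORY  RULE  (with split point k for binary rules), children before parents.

[0,1] PP/N  lex  "every"
[1,2] N  lex  "some"
[0,2] PP  >  k=1
[2,3] (S/(S/N))\PP  lex  "plan"
[0,3] S/(S/N)  <  k=2
[3,4] N  lex  "bone"
[4,5] (S/N)\N  lex  "city"
[3,5] S/N  <  k=4
[0,5] S  >  k=3

[0,5] S   >
  [0,3] S/(S/N)   <
    [0,2] PP   >
      [0,1] "every" : PP/N
      [1,2] "some" : N
    [2,3] "plan" : (S/(S/N))\PP
  [3,5] S/N   <
    [3,4] "bone" : N
    [4,5] "city" : (S/N)\N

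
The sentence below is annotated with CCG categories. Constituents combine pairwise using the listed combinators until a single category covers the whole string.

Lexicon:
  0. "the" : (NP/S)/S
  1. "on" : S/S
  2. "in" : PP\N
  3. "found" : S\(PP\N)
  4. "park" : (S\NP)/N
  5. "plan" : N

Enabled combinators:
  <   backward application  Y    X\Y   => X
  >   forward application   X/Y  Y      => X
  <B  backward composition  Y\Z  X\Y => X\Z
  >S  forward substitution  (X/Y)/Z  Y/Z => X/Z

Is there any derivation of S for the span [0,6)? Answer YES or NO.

[0,6] S   <
  [0,4] NP   >
    [0,2] NP/S   >S
      [0,1] "the" : (NP/S)/S
      [1,2] "on" : S/S
    [2,4] S   <
      [2,3] "in" : PP\N
      [3,4] "found" : S\(PP\N)
  [4,6] S\NP   >
    [4,5] "park" : (S\NP)/N
    [5,6] "plan" : N

YES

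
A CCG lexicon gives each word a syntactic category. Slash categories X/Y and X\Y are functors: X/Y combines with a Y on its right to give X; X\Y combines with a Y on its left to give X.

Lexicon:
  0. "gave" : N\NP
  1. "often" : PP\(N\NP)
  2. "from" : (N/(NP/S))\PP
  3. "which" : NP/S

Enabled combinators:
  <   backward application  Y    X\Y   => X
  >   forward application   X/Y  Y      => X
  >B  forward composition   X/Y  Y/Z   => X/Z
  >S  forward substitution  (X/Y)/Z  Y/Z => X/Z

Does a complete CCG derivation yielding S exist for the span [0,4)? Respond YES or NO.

NO

N\NP PP\(N\NP) (N/(NP/S))\PP NP/S
CKY chart[0,4] = {N}; S ∉ chart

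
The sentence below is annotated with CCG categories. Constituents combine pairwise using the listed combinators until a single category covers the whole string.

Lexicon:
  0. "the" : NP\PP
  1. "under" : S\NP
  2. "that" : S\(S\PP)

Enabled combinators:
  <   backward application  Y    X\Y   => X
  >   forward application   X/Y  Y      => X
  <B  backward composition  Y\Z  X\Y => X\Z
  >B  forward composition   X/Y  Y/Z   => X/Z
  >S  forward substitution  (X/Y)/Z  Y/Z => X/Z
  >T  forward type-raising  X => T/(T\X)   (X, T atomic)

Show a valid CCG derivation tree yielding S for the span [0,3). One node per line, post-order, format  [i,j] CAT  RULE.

[0,1] NP\PP  lex  "the"
[1,2] S\NP  lex  "under"
[0,2] S\PP  <B  k=1
[2,3] S\(S\PP)  lex  "that"
[0,3] S  <  k=2

[0,3] S   <
  [0,2] S\PP   <B
    [0,1] "the" : NP\PP
    [1,2] "under" : S\NP
  [2,3] "that" : S\(S\PP)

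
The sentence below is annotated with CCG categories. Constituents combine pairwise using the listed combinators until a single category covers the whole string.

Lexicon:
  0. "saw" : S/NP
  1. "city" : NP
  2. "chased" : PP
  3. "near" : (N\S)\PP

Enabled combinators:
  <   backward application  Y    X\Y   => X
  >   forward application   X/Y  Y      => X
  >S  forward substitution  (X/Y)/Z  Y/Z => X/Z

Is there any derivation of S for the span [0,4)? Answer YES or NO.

S/NP NP PP (N\S)\PP
CKY chart[0,4] = {N}; S ∉ chart

NO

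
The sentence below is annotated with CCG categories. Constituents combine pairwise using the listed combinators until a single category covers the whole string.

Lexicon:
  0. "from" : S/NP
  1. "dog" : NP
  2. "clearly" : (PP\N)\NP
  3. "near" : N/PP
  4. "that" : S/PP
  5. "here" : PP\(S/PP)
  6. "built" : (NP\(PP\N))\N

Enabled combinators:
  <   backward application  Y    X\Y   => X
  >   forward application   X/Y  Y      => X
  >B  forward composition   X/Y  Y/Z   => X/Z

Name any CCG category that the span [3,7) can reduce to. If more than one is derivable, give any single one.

[0,7] S   >
  [0,1] "from" : S/NP
  [1,7] NP   <
    [1,3] PP\N   <
      [1,2] "dog" : NP
      [2,3] "clearly" : (PP\N)\NP
    [3,7] NP\(PP\N)   <
      [3,6] N   >
        [3,4] "near" : N/PP
        [4,6] PP   <
          [4,5] "that" : S/PP
          [5,6] "here" : PP\(S/PP)
      [6,7] "built" : (NP\(PP\N))\N

NP\(PP\N)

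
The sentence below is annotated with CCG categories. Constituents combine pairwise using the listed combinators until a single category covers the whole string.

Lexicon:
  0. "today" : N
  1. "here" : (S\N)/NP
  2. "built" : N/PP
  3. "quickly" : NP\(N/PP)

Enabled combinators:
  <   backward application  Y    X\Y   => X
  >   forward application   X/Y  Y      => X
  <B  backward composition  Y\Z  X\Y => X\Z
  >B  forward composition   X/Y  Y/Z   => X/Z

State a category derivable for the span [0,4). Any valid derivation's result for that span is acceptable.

[0,4] S   <
  [0,1] "today" : N
  [1,4] S\N   >
    [1,2] "here" : (S\N)/NP
    [2,4] NP   <
      [2,3] "built" : N/PP
      [3,4] "quickly" : NP\(N/PP)

S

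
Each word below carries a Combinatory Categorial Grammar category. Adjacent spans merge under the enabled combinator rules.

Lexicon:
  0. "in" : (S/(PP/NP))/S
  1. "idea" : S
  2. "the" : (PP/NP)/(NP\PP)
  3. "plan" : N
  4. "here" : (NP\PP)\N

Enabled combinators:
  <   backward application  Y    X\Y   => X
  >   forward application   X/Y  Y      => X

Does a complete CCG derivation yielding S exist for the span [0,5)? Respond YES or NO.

YES

[0,5] S   >
  [0,2] S/(PP/NP)   >
    [0,1] "in" : (S/(PP/NP))/S
    [1,2] "idea" : S
  [2,5] PP/NP   >
    [2,3] "the" : (PP/NP)/(NP\PP)
    [3,5] NP\PP   <
      [3,4] "plan" : N
      [4,5] "here" : (NP\PP)\N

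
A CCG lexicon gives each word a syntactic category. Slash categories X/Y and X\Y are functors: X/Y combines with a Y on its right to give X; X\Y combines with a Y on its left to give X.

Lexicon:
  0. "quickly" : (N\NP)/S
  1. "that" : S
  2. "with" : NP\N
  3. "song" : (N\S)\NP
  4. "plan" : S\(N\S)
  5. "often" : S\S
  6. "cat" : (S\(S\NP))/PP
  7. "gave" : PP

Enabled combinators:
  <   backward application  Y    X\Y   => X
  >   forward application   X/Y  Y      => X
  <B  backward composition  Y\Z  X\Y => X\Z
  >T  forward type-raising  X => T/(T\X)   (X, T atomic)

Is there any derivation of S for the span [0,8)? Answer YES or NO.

YES

[0,8] S   <
  [0,6] S\NP   <B
    [0,5] S\NP   <B
      [0,2] N\NP   >
        [0,1] "quickly" : (N\NP)/S
        [1,2] "that" : S
      [2,5] S\N   <B
        [2,3] "with" : NP\N
        [3,5] S\NP   <B
          [3,4] "song" : (N\S)\NP
          [4,5] "plan" : S\(N\S)
    [5,6] "often" : S\S
  [6,8] S\(S\NP)   >
    [6,7] "cat" : (S\(S\NP))/PP
    [7,8] "gave" : PP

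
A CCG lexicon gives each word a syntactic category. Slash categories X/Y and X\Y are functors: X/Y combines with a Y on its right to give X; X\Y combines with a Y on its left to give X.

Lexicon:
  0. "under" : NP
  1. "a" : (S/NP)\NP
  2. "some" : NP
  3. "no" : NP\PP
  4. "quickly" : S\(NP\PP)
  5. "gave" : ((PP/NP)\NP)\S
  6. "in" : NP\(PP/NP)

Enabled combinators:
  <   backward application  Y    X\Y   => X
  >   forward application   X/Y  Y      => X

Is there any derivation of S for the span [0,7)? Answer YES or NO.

YES

[0,7] S   >
  [0,2] S/NP   <
    [0,1] "under" : NP
    [1,2] "a" : (S/NP)\NP
  [2,7] NP   <
    [2,6] PP/NP   <
      [2,3] "some" : NP
      [3,6] (PP/NP)\NP   <
        [3,5] S   <
          [3,4] "no" : NP\PP
          [4,5] "quickly" : S\(NP\PP)
        [5,6] "gave" : ((PP/NP)\NP)\S
    [6,7] "in" : NP\(PP/NP)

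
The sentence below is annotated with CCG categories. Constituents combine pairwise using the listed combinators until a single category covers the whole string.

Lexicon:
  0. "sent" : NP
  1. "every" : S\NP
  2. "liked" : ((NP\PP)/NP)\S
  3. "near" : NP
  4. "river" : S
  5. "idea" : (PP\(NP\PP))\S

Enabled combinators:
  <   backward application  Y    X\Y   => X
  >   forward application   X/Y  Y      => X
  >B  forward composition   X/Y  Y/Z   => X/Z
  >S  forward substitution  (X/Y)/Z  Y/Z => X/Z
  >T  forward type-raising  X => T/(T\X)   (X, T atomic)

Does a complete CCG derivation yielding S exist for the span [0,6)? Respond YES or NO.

NP S\NP ((NP\PP)/NP)\S NP S (PP\(NP\PP))\S
CKY chart[0,6] = {N/(N\PP), NP/(NP\PP), PP, PP/(PP\PP), S/(S\PP)}; S ∉ chart

NO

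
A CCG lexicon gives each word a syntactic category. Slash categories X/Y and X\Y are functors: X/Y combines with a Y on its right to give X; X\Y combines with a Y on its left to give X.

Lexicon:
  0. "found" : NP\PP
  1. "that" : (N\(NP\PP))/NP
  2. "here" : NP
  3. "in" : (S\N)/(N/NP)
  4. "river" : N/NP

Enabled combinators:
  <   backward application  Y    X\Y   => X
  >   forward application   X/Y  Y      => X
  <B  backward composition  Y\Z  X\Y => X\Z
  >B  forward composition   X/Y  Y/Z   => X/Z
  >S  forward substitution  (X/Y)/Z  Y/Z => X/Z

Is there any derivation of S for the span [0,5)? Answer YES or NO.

[0,5] S   <
  [0,3] N   <
    [0,1] "found" : NP\PP
    [1,3] N\(NP\PP)   >
      [1,2] "that" : (N\(NP\PP))/NP
      [2,3] "here" : NP
  [3,5] S\N   >
    [3,4] "in" : (S\N)/(N/NP)
    [4,5] "river" : N/NP

YES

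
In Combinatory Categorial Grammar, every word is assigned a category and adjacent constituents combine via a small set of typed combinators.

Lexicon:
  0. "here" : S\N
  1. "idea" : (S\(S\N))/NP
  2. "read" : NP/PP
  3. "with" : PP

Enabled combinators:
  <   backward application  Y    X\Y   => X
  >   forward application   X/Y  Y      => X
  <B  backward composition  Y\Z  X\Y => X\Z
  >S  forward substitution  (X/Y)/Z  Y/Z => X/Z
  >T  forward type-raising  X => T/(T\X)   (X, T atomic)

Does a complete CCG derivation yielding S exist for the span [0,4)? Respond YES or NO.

[0,4] S   <
  [0,1] "here" : S\N
  [1,4] S\(S\N)   >
    [1,2] "idea" : (S\(S\N))/NP
    [2,4] NP   >
      [2,3] "read" : NP/PP
      [3,4] "with" : PP

YES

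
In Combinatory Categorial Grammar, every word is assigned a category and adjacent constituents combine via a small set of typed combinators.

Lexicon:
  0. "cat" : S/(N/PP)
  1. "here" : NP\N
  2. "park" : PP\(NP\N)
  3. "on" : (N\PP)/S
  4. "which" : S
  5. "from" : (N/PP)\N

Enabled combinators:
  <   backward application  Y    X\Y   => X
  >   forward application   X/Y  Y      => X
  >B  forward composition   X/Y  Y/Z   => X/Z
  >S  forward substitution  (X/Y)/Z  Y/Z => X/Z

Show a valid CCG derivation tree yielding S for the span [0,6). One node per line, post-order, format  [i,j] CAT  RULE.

[0,6] S   >
  [0,1] "cat" : S/(N/PP)
  [1,6] N/PP   <
    [1,5] N   <
      [1,3] PP   <
        [1,2] "here" : NP\N
        [2,3] "park" : PP\(NP\N)
      [3,5] N\PP   >
        [3,4] "on" : (N\PP)/S
        [4,5] "which" : S
    [5,6] "from" : (N/PP)\N

[0,1] S/(N/PP)  lex  "cat"
[1,2] NP\N  lex  "here"
[2,3] PP\(NP\N)  lex  "park"
[1,3] PP  <  k=2
[3,4] (N\PP)/S  lex  "on"
[4,5] S  lex  "which"
[3,5] N\PP  >  k=4
[1,5] N  <  k=3
[5,6] (N/PP)\N  lex  "from"
[1,6] N/PP  <  k=5
[0,6] S  >  k=1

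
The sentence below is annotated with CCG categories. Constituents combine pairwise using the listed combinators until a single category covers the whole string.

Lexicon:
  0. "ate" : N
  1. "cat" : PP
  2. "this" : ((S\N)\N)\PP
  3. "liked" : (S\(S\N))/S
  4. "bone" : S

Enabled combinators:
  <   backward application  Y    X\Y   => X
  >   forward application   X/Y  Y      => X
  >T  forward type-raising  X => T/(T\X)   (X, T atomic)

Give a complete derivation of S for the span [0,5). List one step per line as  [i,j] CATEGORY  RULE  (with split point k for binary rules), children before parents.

[0,5] S   <
  [0,3] S\N   <
    [0,1] "ate" : N
    [1,3] (S\N)\N   <
      [1,2] "cat" : PP
      [2,3] "this" : ((S\N)\N)\PP
  [3,5] S\(S\N)   >
    [3,4] "liked" : (S\(S\N))/S
    [4,5] "bone" : S

[0,1] N  lex  "ate"
[1,2] PP  lex  "cat"
[2,3] ((S\N)\N)\PP  lex  "this"
[1,3] (S\N)\N  <  k=2
[0,3] S\N  <  k=1
[3,4] (S\(S\N))/S  lex  "liked"
[4,5] S  lex  "bone"
[3,5] S\(S\N)  >  k=4
[0,5] S  <  k=3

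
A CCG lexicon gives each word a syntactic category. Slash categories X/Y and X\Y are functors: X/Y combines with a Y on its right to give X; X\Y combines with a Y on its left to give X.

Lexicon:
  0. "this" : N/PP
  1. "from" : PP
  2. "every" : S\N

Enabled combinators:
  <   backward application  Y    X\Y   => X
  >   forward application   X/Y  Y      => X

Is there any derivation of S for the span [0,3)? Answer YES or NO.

YES

[0,3] S   <
  [0,2] N   >
    [0,1] "this" : N/PP
    [1,2] "from" : PP
  [2,3] "every" : S\N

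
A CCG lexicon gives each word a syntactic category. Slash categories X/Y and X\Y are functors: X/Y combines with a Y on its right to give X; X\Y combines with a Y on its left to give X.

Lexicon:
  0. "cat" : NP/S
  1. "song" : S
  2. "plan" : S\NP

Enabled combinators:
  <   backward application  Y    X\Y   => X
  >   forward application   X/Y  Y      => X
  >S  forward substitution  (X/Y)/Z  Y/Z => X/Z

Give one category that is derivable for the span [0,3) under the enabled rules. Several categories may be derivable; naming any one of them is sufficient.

S

[0,3] S   <
  [0,2] NP   >
    [0,1] "cat" : NP/S
    [1,2] "song" : S
  [2,3] "plan" : S\NP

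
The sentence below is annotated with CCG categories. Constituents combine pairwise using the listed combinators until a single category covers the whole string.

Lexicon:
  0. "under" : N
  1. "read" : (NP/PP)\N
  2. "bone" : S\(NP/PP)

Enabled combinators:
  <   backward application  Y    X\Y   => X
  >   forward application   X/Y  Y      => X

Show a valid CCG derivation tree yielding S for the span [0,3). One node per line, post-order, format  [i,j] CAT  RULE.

[0,3] S   <
  [0,2] NP/PP   <
    [0,1] "under" : N
    [1,2] "read" : (NP/PP)\N
  [2,3] "bone" : S\(NP/PP)

[0,1] N  lex  "under"
[1,2] (NP/PP)\N  lex  "read"
[0,2] NP/PP  <  k=1
[2,3] S\(NP/PP)  lex  "bone"
[0,3] S  <  k=2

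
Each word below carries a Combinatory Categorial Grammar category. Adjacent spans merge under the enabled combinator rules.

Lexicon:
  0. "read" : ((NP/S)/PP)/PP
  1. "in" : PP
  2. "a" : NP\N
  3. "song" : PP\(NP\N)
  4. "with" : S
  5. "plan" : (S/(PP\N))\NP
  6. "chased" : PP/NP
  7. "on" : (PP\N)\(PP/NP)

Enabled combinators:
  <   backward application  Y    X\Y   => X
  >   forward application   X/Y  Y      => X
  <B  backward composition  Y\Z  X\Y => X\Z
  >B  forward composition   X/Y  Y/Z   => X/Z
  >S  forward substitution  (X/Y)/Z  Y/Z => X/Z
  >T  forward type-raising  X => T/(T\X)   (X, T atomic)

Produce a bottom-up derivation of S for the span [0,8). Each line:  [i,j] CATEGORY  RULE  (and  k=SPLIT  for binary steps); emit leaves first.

[0,8] S   >
  [0,6] S/(PP\N)   <
    [0,5] NP   >
      [0,4] NP/S   >
        [0,2] (NP/S)/PP   >
          [0,1] "read" : ((NP/S)/PP)/PP
          [1,2] "in" : PP
        [2,4] PP   <
          [2,3] "a" : NP\N
          [3,4] "song" : PP\(NP\N)
      [4,5] "with" : S
    [5,6] "plan" : (S/(PP\N))\NP
  [6,8] PP\N   <
    [6,7] "chased" : PP/NP
    [7,8] "on" : (PP\N)\(PP/NP)

[0,1] ((NP/S)/PP)/PP  lex  "read"
[1,2] PP  lex  "in"
[0,2] (NP/S)/PP  >  k=1
[2,3] NP\N  lex  "a"
[3,4] PP\(NP\N)  lex  "song"
[2,4] PP  <  k=3
[0,4] NP/S  >  k=2
[4,5] S  lex  "with"
[0,5] NP  >  k=4
[5,6] (S/(PP\N))\NP  lex  "plan"
[0,6] S/(PP\N)  <  k=5
[6,7] PP/NP  lex  "chased"
[7,8] (PP\N)\(PP/NP)  lex  "on"
[6,8] PP\N  <  k=7
[0,8] S  >  k=6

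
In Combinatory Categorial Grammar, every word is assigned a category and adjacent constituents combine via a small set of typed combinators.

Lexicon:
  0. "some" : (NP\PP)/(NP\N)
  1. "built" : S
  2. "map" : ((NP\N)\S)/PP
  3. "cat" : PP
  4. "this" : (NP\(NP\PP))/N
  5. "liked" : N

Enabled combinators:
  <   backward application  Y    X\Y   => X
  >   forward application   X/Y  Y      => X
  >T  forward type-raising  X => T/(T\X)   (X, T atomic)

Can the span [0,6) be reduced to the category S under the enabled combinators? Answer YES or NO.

NO

(NP\PP)/(NP\N) S ((NP\N)\S)/PP PP (NP\(NP\PP))/N N
CKY chart[0,6] = {N/(N\NP), NP, NP/(NP\NP), PP/(PP\NP), S/(S\NP)}; S ∉ chart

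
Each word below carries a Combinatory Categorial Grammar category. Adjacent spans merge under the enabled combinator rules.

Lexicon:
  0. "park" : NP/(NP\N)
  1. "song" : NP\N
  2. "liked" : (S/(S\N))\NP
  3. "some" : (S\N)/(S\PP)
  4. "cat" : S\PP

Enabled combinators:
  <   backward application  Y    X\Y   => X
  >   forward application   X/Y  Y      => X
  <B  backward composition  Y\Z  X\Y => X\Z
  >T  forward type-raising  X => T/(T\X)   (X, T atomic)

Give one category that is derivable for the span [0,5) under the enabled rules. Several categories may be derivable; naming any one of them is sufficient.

S

[0,5] S   >
  [0,3] S/(S\N)   <
    [0,2] NP   >
      [0,1] "park" : NP/(NP\N)
      [1,2] "song" : NP\N
    [2,3] "liked" : (S/(S\N))\NP
  [3,5] S\N   >
    [3,4] "some" : (S\N)/(S\PP)
    [4,5] "cat" : S\PP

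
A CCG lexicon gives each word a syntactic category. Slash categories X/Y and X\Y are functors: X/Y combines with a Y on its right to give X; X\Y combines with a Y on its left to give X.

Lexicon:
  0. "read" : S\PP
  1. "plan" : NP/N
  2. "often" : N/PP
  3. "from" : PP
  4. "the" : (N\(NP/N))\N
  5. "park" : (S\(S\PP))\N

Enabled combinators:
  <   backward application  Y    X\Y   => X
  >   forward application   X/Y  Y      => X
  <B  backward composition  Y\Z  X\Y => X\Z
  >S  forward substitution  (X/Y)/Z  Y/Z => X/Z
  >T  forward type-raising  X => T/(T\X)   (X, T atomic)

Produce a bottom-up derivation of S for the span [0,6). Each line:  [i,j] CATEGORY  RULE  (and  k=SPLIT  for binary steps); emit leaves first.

[0,6] S   <
  [0,1] "read" : S\PP
  [1,6] S\(S\PP)   <
    [1,5] N   <
      [1,2] "plan" : NP/N
      [2,5] N\(NP/N)   <
        [2,4] N   >
          [2,3] "often" : N/PP
          [3,4] "from" : PP
        [4,5] "the" : (N\(NP/N))\N
    [5,6] "park" : (S\(S\PP))\N

[0,1] S\PP  lex  "read"
[1,2] NP/N  lex  "plan"
[2,3] N/PP  lex  "often"
[3,4] PP  lex  "from"
[2,4] N  >  k=3
[4,5] (N\(NP/N))\N  lex  "the"
[2,5] N\(NP/N)  <  k=4
[1,5] N  <  k=2
[5,6] (S\(S\PP))\N  lex  "park"
[1,6] S\(S\PP)  <  k=5
[0,6] S  <  k=1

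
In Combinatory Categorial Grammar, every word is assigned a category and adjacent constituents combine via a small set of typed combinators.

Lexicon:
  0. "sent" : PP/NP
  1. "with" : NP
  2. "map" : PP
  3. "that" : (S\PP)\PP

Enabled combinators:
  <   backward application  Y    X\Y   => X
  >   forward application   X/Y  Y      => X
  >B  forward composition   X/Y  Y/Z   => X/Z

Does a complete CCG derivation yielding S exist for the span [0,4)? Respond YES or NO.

YES

[0,4] S   <
  [0,2] PP   >
    [0,1] "sent" : PP/NP
    [1,2] "with" : NP
  [2,4] S\PP   <
    [2,3] "map" : PP
    [3,4] "that" : (S\PP)\PP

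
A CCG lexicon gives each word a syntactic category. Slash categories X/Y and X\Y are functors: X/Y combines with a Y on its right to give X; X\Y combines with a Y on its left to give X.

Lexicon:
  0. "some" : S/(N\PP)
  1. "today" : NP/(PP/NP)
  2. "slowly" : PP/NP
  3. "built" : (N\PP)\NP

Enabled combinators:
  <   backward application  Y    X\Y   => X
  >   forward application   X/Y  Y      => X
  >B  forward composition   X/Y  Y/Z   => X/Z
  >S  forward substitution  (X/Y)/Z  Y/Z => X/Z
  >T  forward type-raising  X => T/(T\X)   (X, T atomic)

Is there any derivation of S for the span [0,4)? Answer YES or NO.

YES

[0,4] S   >
  [0,1] "some" : S/(N\PP)
  [1,4] N\PP   <
    [1,3] NP   >
      [1,2] "today" : NP/(PP/NP)
      [2,3] "slowly" : PP/NP
    [3,4] "built" : (N\PP)\NP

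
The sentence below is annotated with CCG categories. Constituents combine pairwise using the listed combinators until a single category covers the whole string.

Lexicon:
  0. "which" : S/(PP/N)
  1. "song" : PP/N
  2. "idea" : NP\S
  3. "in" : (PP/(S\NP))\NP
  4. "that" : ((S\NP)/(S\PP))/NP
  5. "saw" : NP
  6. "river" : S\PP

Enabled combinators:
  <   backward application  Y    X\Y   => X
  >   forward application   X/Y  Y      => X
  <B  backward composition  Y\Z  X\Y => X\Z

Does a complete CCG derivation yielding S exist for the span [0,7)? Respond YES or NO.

NO

S/(PP/N) PP/N NP\S (PP/(S\NP))\NP ((S\NP)/(S\PP))/NP NP S\PP
CKY chart[0,7] = {PP}; S ∉ chart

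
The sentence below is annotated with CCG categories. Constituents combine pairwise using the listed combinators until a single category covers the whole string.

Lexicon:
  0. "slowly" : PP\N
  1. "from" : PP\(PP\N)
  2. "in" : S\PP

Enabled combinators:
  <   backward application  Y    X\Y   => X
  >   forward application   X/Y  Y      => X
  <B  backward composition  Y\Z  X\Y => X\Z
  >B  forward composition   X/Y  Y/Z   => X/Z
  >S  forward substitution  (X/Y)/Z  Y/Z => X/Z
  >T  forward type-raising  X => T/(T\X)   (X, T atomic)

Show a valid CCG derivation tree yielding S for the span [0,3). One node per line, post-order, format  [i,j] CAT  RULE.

[0,3] S   <
  [0,2] PP   <
    [0,1] "slowly" : PP\N
    [1,2] "from" : PP\(PP\N)
  [2,3] "in" : S\PP

[0,1] PP\N  lex  "slowly"
[1,2] PP\(PP\N)  lex  "from"
[0,2] PP  <  k=1
[2,3] S\PP  lex  "in"
[0,3] S  <  k=2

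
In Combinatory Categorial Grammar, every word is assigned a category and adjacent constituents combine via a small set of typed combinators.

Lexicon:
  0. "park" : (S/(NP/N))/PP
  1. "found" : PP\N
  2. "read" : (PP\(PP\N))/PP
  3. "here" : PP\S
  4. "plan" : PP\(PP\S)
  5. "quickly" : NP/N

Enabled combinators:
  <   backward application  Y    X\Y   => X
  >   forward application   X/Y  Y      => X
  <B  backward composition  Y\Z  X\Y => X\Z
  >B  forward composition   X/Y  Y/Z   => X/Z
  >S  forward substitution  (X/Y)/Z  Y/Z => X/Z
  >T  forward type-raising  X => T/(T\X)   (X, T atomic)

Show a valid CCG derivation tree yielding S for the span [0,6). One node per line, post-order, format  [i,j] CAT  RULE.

[0,1] (S/(NP/N))/PP  lex  "park"
[1,2] PP\N  lex  "found"
[2,3] (PP\(PP\N))/PP  lex  "read"
[3,4] PP\S  lex  "here"
[4,5] PP\(PP\S)  lex  "plan"
[3,5] PP  <  k=4
[2,5] PP\(PP\N)  >  k=3
[1,5] PP  <  k=2
[0,5] S/(NP/N)  >  k=1
[5,6] NP/N  lex  "quickly"
[0,6] S  >  k=5

[0,6] S   >
  [0,5] S/(NP/N)   >
    [0,1] "park" : (S/(NP/N))/PP
    [1,5] PP   <
      [1,2] "found" : PP\N
      [2,5] PP\(PP\N)   >
        [2,3] "read" : (PP\(PP\N))/PP
        [3,5] PP   <
          [3,4] "here" : PP\S
          [4,5] "plan" : PP\(PP\S)
  [5,6] "quickly" : NP/N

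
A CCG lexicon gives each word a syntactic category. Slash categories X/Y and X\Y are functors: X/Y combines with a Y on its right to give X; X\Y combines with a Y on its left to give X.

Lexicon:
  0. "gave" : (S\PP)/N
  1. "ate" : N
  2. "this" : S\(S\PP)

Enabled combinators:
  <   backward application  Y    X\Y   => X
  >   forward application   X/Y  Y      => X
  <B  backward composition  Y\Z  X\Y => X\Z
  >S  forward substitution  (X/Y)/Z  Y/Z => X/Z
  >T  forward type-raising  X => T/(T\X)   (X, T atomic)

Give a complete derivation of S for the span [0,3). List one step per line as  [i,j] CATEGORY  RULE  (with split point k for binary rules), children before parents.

[0,1] (S\PP)/N  lex  "gave"
[1,2] N  lex  "ate"
[0,2] S\PP  >  k=1
[2,3] S\(S\PP)  lex  "this"
[0,3] S  <  k=2

[0,3] S   <
  [0,2] S\PP   >
    [0,1] "gave" : (S\PP)/N
    [1,2] "ate" : N
  [2,3] "this" : S\(S\PP)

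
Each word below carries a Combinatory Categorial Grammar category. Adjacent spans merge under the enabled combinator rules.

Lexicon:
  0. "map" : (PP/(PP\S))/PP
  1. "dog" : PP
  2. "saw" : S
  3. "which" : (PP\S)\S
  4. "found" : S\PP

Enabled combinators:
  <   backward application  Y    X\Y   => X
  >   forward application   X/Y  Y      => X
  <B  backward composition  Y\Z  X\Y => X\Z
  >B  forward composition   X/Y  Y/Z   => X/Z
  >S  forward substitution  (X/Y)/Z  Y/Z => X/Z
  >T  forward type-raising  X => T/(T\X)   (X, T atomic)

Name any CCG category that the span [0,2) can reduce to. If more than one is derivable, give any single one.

[0,5] S   <
  [0,4] PP   >
    [0,2] PP/(PP\S)   >
      [0,1] "map" : (PP/(PP\S))/PP
      [1,2] "dog" : PP
    [2,4] PP\S   <
      [2,3] "saw" : S
      [3,4] "which" : (PP\S)\S
  [4,5] "found" : S\PP

PP/(PP\S)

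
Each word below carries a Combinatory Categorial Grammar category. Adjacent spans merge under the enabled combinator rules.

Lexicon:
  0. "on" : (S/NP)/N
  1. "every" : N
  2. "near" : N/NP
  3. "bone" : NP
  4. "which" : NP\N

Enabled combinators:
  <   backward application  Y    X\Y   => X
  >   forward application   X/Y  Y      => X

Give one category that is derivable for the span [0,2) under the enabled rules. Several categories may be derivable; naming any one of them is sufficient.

[0,5] S   >
  [0,2] S/NP   >
    [0,1] "on" : (S/NP)/N
    [1,2] "every" : N
  [2,5] NP   <
    [2,4] N   >
      [2,3] "near" : N/NP
      [3,4] "bone" : NP
    [4,5] "which" : NP\N

S/NP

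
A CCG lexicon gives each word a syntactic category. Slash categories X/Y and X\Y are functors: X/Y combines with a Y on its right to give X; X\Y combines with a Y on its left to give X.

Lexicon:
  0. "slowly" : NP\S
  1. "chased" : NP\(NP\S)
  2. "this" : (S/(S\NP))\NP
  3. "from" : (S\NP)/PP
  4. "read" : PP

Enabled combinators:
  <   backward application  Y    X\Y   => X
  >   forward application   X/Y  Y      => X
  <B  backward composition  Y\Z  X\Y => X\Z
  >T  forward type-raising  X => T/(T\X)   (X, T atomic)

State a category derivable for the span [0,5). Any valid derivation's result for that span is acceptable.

[0,5] S   >
  [0,3] S/(S\NP)   <
    [0,2] NP   <
      [0,1] "slowly" : NP\S
      [1,2] "chased" : NP\(NP\S)
    [2,3] "this" : (S/(S\NP))\NP
  [3,5] S\NP   >
    [3,4] "from" : (S\NP)/PP
    [4,5] "read" : PP

S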